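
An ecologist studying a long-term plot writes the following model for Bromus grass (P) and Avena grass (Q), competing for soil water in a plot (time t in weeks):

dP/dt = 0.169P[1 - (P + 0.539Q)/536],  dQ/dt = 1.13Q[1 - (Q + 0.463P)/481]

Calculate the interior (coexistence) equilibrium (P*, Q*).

Setting both brackets to zero gives the nullclines P + 0.539Q = 536 and 0.463P + Q = 481.
Substituting Q = 481 - 0.463P into the first: P(1 - 0.539·0.463) = 536 - 0.539·481.
So P* = 277/0.75 = 369, and then Q* = 481 - 0.463·369 = 310.

P* ≈ 369, Q* ≈ 310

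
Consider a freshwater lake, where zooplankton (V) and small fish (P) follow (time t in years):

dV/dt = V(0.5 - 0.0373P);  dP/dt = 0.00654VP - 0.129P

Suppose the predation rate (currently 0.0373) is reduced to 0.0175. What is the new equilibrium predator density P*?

At the interior fixed point, setting dV/dt = 0 with V > 0 fixes P* = (prey growth rate)/(VP coefficient) — independent of the other coefficients.
With the change, P* = 0.5/0.0175 = 28.6; it rises from 13.4.

P* ≈ 28.6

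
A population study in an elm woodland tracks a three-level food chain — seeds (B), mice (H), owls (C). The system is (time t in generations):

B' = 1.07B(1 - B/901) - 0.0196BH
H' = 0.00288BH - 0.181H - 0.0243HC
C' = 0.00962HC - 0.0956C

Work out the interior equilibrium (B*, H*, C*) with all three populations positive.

B* ≈ 737, H* ≈ 9.94, C* ≈ 79.9

From dC/dt = 0: 0.00962H* = 0.0956, so H* = 9.94.
From dB/dt = 0: 1.07(1 - B*/901) = 0.0196·9.94, giving B* = 901·(1 - 0.182) = 737.
From dH/dt = 0: 0.00288·737 - 0.181 = 0.0243C*, so C* = 1.94/0.0243 = 79.9.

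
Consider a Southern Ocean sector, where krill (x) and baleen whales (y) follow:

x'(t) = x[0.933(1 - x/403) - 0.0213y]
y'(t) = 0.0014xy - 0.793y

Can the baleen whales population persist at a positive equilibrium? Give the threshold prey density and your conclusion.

Threshold x = 566; K < 566, so no, the predator goes extinct.

The predator equation gives dy/dt > 0 only when x > 0.793/0.0014 = 566.
Without the predator, x → K = 403. Since 403 < 566, the predator cannot invade.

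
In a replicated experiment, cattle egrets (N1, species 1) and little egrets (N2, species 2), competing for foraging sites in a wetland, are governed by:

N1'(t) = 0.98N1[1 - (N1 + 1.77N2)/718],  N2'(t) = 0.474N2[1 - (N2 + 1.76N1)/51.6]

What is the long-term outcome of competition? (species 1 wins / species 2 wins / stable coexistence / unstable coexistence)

species 1 excludes species 2

Compare the nullcline intercepts: K1/α12 = 718/1.77 = 406 > K2 = 51.6; K2/α21 = 51.6/1.76 = 29.3 < K1 = 718.
Since the inequalities point opposite ways, species 1 can invade but species 2 cannot.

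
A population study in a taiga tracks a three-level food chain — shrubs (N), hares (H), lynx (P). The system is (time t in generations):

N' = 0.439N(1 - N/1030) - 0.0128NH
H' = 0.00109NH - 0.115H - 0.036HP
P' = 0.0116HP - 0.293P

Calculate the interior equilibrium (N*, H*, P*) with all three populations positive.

From dP/dt = 0: 0.0116H* = 0.293, so H* = 25.3.
From dN/dt = 0: 0.439(1 - N*/1030) = 0.0128·25.3, giving N* = 1030·(1 - 0.736) = 271.
From dH/dt = 0: 0.00109·271 - 0.115 = 0.036P*, so P* = 0.181/0.036 = 5.02.

N* ≈ 271, H* ≈ 25.3, P* ≈ 5.02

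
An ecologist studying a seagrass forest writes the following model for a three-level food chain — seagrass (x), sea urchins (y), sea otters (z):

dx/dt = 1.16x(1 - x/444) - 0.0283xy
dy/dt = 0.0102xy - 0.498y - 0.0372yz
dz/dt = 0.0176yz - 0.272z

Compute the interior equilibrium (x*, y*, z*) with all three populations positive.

x* ≈ 277, y* ≈ 15.5, z* ≈ 62.5

From dz/dt = 0: 0.0176y* = 0.272, so y* = 15.5.
From dx/dt = 0: 1.16(1 - x*/444) = 0.0283·15.5, giving x* = 444·(1 - 0.377) = 277.
From dy/dt = 0: 0.0102·277 - 0.498 = 0.0372z*, so z* = 2.32/0.0372 = 62.5.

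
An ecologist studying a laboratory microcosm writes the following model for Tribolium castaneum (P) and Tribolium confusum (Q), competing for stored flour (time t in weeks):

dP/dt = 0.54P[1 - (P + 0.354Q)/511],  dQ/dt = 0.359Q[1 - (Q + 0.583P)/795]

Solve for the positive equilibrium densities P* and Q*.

P* ≈ 289, Q* ≈ 626

Setting both brackets to zero gives the nullclines P + 0.354Q = 511 and 0.583P + Q = 795.
Substituting Q = 795 - 0.583P into the first: P(1 - 0.354·0.583) = 511 - 0.354·795.
So P* = 230/0.794 = 289, and then Q* = 795 - 0.583·289 = 626.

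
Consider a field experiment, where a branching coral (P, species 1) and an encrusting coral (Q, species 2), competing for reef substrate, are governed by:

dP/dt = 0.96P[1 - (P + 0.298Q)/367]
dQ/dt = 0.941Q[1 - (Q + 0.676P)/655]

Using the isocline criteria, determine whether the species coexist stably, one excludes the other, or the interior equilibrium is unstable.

stable coexistence

Compare the nullcline intercepts: K1/α12 = 367/0.298 = 1230 > K2 = 655; K2/α21 = 655/0.676 = 969 > K1 = 367.
Since both inequalities hold, each species can invade when rare, so the interior equilibrium is stable.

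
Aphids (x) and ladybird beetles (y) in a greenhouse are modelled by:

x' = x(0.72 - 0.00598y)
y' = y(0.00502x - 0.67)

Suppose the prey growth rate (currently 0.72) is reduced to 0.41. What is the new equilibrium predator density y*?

At the interior fixed point, setting dx/dt = 0 with x > 0 fixes y* = (prey growth rate)/(xy coefficient) — independent of the other coefficients.
With the change, y* = 0.41/0.00598 = 68.6; it falls from 120.

y* ≈ 68.6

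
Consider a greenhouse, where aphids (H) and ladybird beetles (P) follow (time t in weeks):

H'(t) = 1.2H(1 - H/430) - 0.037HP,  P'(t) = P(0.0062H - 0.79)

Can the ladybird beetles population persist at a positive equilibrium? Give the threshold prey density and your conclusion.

The predator equation gives dP/dt > 0 only when H > 0.79/0.0062 = 127.
Without the predator, H → K = 430. Since 430 > 127, the predator can invade and persist.

Threshold H = 127; K > 127, so yes, the predator persists.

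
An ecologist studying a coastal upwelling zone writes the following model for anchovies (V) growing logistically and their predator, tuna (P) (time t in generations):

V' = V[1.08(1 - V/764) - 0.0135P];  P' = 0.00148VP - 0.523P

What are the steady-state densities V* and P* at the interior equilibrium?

V* ≈ 353, P* ≈ 43

From dP/dt = 0 with P > 0: 0.00148V* = 0.523, so V* = 353.
Substitute into dV/dt = 0: 1.08(1 - 353/764) = 0.0135P*.
The bracket is 0.537, giving P* = 0.58/0.0135 = 43.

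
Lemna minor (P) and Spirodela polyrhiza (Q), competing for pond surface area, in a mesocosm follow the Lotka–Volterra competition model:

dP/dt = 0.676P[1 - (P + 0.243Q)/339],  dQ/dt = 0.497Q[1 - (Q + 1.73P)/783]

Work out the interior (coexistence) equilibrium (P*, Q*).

Setting both brackets to zero gives the nullclines P + 0.243Q = 339 and 1.73P + Q = 783.
Substituting Q = 783 - 1.73P into the first: P(1 - 0.243·1.73) = 339 - 0.243·783.
So P* = 149/0.58 = 257, and then Q* = 783 - 1.73·257 = 339.

P* ≈ 257, Q* ≈ 339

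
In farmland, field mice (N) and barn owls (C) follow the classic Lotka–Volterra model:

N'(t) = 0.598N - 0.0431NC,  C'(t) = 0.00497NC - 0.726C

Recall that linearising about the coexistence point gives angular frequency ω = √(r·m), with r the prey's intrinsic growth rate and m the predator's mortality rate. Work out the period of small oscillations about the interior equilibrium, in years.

T ≈ 9.54 years

Here r = 0.598 and m = 0.726, so r·m = 0.434.
ω = √0.434 = 0.659 per year, hence T = 2π/ω ≈ 9.54 years.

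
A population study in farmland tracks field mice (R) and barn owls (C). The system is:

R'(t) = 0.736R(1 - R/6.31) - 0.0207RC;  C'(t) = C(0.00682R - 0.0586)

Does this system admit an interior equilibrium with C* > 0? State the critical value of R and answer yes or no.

The predator equation gives dC/dt > 0 only when R > 0.0586/0.00682 = 8.59.
Without the predator, R → K = 6.31. Since 6.31 < 8.59, the predator cannot invade.

Threshold R = 8.59; K < 8.59, so no, the predator goes extinct.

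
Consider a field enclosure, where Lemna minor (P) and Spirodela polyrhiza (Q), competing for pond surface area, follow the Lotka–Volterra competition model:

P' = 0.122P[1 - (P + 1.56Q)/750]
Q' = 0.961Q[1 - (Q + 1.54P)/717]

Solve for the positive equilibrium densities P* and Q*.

P* ≈ 263, Q* ≈ 312

Setting both brackets to zero gives the nullclines P + 1.56Q = 750 and 1.54P + Q = 717.
Substituting Q = 717 - 1.54P into the first: P(1 - 1.56·1.54) = 750 - 1.56·717.
So P* = -369/-1.4 = 263, and then Q* = 717 - 1.54·263 = 312.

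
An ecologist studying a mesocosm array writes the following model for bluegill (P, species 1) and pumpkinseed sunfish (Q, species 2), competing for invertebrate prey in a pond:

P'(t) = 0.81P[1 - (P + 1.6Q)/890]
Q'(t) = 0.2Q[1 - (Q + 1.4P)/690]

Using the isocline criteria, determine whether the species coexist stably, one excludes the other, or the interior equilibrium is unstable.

unstable coexistence (outcome depends on initial conditions)

Compare the nullcline intercepts: K1/α12 = 890/1.6 = 556 < K2 = 690; K2/α21 = 690/1.4 = 493 < K1 = 890.
Since both are reversed, neither can invade when rare; the interior point is a saddle.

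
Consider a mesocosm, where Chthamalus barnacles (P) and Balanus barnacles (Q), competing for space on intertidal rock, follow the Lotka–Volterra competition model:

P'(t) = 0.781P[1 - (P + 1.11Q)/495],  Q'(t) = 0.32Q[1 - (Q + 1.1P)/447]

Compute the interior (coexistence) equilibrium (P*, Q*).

Setting both brackets to zero gives the nullclines P + 1.11Q = 495 and 1.1P + Q = 447.
Substituting Q = 447 - 1.1P into the first: P(1 - 1.11·1.1) = 495 - 1.11·447.
So P* = -1.17/-0.221 = 5.29, and then Q* = 447 - 1.1·5.29 = 441.

P* ≈ 5.29, Q* ≈ 441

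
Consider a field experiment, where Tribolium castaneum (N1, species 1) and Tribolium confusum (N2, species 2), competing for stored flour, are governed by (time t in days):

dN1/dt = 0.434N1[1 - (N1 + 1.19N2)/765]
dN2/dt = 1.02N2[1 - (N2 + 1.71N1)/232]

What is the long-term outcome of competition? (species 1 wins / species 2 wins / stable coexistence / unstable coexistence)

Compare the nullcline intercepts: K1/α12 = 765/1.19 = 643 > K2 = 232; K2/α21 = 232/1.71 = 136 < K1 = 765.
Since the inequalities point opposite ways, species 1 can invade but species 2 cannot.

species 1 excludes species 2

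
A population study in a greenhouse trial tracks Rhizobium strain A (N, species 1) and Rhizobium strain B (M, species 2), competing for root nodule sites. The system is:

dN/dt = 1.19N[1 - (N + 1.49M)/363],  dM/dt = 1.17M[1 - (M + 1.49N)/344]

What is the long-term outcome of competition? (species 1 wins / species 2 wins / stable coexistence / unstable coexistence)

Compare the nullcline intercepts: K1/α12 = 363/1.49 = 244 < K2 = 344; K2/α21 = 344/1.49 = 231 < K1 = 363.
Since both are reversed, neither can invade when rare; the interior point is a saddle.

unstable coexistence (outcome depends on initial conditions)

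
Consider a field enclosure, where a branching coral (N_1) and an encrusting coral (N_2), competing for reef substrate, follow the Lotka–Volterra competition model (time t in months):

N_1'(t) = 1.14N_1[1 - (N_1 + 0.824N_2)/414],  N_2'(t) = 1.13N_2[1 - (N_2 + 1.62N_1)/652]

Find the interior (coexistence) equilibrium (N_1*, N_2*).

N_1* ≈ 368, N_2* ≈ 55.8

Setting both brackets to zero gives the nullclines N_1 + 0.824N_2 = 414 and 1.62N_1 + N_2 = 652.
Substituting N_2 = 652 - 1.62N_1 into the first: N_1(1 - 0.824·1.62) = 414 - 0.824·652.
So N_1* = -123/-0.335 = 368, and then N_2* = 652 - 1.62·368 = 55.8.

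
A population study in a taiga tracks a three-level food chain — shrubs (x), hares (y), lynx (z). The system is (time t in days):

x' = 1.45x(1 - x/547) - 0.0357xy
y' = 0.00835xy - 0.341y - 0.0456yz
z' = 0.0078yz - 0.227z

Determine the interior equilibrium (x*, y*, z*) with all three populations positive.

x* ≈ 155, y* ≈ 29.1, z* ≈ 20.9

From dz/dt = 0: 0.0078y* = 0.227, so y* = 29.1.
From dx/dt = 0: 1.45(1 - x*/547) = 0.0357·29.1, giving x* = 547·(1 - 0.717) = 155.
From dy/dt = 0: 0.00835·155 - 0.341 = 0.0456z*, so z* = 0.954/0.0456 = 20.9.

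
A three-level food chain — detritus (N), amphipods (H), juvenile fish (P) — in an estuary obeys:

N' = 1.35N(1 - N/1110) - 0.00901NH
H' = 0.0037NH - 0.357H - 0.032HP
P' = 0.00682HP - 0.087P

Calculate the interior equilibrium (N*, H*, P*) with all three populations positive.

From dP/dt = 0: 0.00682H* = 0.087, so H* = 12.8.
From dN/dt = 0: 1.35(1 - N*/1110) = 0.00901·12.8, giving N* = 1110·(1 - 0.0851) = 1020.
From dH/dt = 0: 0.0037·1020 - 0.357 = 0.032P*, so P* = 3.4/0.032 = 106.

N* ≈ 1020, H* ≈ 12.8, P* ≈ 106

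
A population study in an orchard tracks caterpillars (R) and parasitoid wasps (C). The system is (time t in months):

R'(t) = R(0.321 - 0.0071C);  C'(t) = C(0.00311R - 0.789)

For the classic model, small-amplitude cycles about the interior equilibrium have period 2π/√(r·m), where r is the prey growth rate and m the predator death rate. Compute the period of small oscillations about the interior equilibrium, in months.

Here r = 0.321 and m = 0.789, so r·m = 0.253.
ω = √0.253 = 0.503 per month, hence T = 2π/ω ≈ 12.5 months.

T ≈ 12.5 months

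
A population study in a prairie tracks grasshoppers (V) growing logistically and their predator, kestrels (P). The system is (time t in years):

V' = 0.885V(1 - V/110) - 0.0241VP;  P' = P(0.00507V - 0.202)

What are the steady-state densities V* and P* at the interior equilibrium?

V* ≈ 39.8, P* ≈ 23.4

From dP/dt = 0 with P > 0: 0.00507V* = 0.202, so V* = 39.8.
Substitute into dV/dt = 0: 0.885(1 - 39.8/110) = 0.0241P*.
The bracket is 0.638, giving P* = 0.564/0.0241 = 23.4.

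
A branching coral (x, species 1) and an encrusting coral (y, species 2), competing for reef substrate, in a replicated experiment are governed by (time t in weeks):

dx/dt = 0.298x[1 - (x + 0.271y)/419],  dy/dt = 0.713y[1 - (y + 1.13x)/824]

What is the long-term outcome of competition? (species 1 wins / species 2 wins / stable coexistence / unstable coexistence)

stable coexistence

Compare the nullcline intercepts: K1/α12 = 419/0.271 = 1550 > K2 = 824; K2/α21 = 824/1.13 = 729 > K1 = 419.
Since both inequalities hold, each species can invade when rare, so the interior equilibrium is stable.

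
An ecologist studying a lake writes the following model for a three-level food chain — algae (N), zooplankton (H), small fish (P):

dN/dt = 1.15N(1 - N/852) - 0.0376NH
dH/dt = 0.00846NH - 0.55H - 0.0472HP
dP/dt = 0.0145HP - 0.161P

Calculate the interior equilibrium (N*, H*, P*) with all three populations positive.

N* ≈ 543, H* ≈ 11.1, P* ≈ 85.6

From dP/dt = 0: 0.0145H* = 0.161, so H* = 11.1.
From dN/dt = 0: 1.15(1 - N*/852) = 0.0376·11.1, giving N* = 852·(1 - 0.363) = 543.
From dH/dt = 0: 0.00846·543 - 0.55 = 0.0472P*, so P* = 4.04/0.0472 = 85.6.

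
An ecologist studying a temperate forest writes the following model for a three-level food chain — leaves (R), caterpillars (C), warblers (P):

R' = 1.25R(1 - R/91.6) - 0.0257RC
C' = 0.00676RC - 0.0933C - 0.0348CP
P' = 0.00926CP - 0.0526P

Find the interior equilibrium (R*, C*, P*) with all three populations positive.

R* ≈ 80.9, C* ≈ 5.68, P* ≈ 13

From dP/dt = 0: 0.00926C* = 0.0526, so C* = 5.68.
From dR/dt = 0: 1.25(1 - R*/91.6) = 0.0257·5.68, giving R* = 91.6·(1 - 0.117) = 80.9.
From dC/dt = 0: 0.00676·80.9 - 0.0933 = 0.0348P*, so P* = 0.454/0.0348 = 13.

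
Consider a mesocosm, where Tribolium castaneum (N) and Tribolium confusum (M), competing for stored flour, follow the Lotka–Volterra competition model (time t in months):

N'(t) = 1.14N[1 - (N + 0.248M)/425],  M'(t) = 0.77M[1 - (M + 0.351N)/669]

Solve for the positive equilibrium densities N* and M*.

N* ≈ 284, M* ≈ 569

Setting both brackets to zero gives the nullclines N + 0.248M = 425 and 0.351N + M = 669.
Substituting M = 669 - 0.351N into the first: N(1 - 0.248·0.351) = 425 - 0.248·669.
So N* = 259/0.913 = 284, and then M* = 669 - 0.351·284 = 569.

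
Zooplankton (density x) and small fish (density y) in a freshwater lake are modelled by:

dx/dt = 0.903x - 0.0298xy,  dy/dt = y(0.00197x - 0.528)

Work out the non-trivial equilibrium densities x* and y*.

x* ≈ 268, y* ≈ 30.3

Set dy/dt = 0 with y > 0: 0.00197x - 0.528 = 0, so x* = 0.528/0.00197 = 268.
Set dx/dt = 0 with x > 0: 0.903 - 0.0298y = 0, so y* = 0.903/0.0298 = 30.3.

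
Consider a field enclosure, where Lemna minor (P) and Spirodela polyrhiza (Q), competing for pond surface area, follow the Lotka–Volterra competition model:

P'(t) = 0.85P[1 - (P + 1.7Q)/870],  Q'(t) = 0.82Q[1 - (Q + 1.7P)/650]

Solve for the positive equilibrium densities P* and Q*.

P* ≈ 124, Q* ≈ 439

Setting both brackets to zero gives the nullclines P + 1.7Q = 870 and 1.7P + Q = 650.
Substituting Q = 650 - 1.7P into the first: P(1 - 1.7·1.7) = 870 - 1.7·650.
So P* = -235/-1.89 = 124, and then Q* = 650 - 1.7·124 = 439.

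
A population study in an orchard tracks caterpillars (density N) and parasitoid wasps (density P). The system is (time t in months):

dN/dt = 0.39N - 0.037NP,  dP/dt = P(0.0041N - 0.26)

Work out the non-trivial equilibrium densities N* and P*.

N* ≈ 63.4, P* ≈ 10.5

Set dP/dt = 0 with P > 0: 0.0041N - 0.26 = 0, so N* = 0.26/0.0041 = 63.4.
Set dN/dt = 0 with N > 0: 0.39 - 0.037P = 0, so P* = 0.39/0.037 = 10.5.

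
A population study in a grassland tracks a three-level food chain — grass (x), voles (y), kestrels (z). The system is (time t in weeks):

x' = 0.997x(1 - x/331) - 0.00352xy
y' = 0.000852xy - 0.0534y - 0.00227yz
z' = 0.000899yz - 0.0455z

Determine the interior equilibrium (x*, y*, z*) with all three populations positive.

x* ≈ 272, y* ≈ 50.6, z* ≈ 78.5

From dz/dt = 0: 0.000899y* = 0.0455, so y* = 50.6.
From dx/dt = 0: 0.997(1 - x*/331) = 0.00352·50.6, giving x* = 331·(1 - 0.179) = 272.
From dy/dt = 0: 0.000852·272 - 0.0534 = 0.00227z*, so z* = 0.178/0.00227 = 78.5.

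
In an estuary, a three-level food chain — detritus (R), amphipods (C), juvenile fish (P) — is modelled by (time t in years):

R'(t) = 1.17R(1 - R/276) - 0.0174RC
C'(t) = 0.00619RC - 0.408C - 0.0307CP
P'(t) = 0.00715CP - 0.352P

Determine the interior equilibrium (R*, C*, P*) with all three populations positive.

R* ≈ 73.9, C* ≈ 49.2, P* ≈ 1.62

From dP/dt = 0: 0.00715C* = 0.352, so C* = 49.2.
From dR/dt = 0: 1.17(1 - R*/276) = 0.0174·49.2, giving R* = 276·(1 - 0.732) = 73.9.
From dC/dt = 0: 0.00619·73.9 - 0.408 = 0.0307P*, so P* = 0.0496/0.0307 = 1.62.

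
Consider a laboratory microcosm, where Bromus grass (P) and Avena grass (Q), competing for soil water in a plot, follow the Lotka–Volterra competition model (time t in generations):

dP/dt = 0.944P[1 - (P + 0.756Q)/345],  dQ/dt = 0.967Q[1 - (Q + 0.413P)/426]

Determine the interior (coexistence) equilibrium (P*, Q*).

Setting both brackets to zero gives the nullclines P + 0.756Q = 345 and 0.413P + Q = 426.
Substituting Q = 426 - 0.413P into the first: P(1 - 0.756·0.413) = 345 - 0.756·426.
So P* = 22.9/0.688 = 33.4, and then Q* = 426 - 0.413·33.4 = 412.

P* ≈ 33.4, Q* ≈ 412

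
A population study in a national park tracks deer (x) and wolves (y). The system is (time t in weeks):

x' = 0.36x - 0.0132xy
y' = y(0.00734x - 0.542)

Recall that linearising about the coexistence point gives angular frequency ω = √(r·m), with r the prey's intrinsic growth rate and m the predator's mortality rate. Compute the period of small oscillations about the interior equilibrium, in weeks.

T ≈ 14.2 weeks

Here r = 0.36 and m = 0.542, so r·m = 0.195.
ω = √0.195 = 0.442 per week, hence T = 2π/ω ≈ 14.2 weeks.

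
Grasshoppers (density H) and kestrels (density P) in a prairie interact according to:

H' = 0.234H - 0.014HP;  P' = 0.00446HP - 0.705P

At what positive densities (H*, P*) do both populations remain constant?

Set dP/dt = 0 with P > 0: 0.00446H - 0.705 = 0, so H* = 0.705/0.00446 = 158.
Set dH/dt = 0 with H > 0: 0.234 - 0.014P = 0, so P* = 0.234/0.014 = 16.7.

H* ≈ 158, P* ≈ 16.7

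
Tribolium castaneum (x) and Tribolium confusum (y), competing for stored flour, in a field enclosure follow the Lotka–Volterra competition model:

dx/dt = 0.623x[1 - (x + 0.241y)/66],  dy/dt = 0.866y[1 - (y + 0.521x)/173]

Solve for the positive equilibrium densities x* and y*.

x* ≈ 27.8, y* ≈ 159

Setting both brackets to zero gives the nullclines x + 0.241y = 66 and 0.521x + y = 173.
Substituting y = 173 - 0.521x into the first: x(1 - 0.241·0.521) = 66 - 0.241·173.
So x* = 24.3/0.874 = 27.8, and then y* = 173 - 0.521·27.8 = 159.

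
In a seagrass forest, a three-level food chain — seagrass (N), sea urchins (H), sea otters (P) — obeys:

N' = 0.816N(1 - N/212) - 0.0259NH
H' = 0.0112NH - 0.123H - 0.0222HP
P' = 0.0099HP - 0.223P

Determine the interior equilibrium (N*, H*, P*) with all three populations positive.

From dP/dt = 0: 0.0099H* = 0.223, so H* = 22.5.
From dN/dt = 0: 0.816(1 - N*/212) = 0.0259·22.5, giving N* = 212·(1 - 0.715) = 60.4.
From dH/dt = 0: 0.0112·60.4 - 0.123 = 0.0222P*, so P* = 0.554/0.0222 = 24.9.

N* ≈ 60.4, H* ≈ 22.5, P* ≈ 24.9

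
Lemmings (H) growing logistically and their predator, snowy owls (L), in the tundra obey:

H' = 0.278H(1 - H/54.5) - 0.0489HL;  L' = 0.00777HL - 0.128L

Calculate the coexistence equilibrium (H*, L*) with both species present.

From dL/dt = 0 with L > 0: 0.00777H* = 0.128, so H* = 16.5.
Substitute into dH/dt = 0: 0.278(1 - 16.5/54.5) = 0.0489L*.
The bracket is 0.698, giving L* = 0.194/0.0489 = 3.97.

H* ≈ 16.5, L* ≈ 3.97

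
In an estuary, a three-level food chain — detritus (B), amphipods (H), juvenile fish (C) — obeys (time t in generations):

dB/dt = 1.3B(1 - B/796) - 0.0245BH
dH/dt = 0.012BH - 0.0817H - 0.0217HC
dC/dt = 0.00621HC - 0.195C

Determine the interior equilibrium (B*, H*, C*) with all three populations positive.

B* ≈ 325, H* ≈ 31.4, C* ≈ 176

From dC/dt = 0: 0.00621H* = 0.195, so H* = 31.4.
From dB/dt = 0: 1.3(1 - B*/796) = 0.0245·31.4, giving B* = 796·(1 - 0.592) = 325.
From dH/dt = 0: 0.012·325 - 0.0817 = 0.0217C*, so C* = 3.82/0.0217 = 176.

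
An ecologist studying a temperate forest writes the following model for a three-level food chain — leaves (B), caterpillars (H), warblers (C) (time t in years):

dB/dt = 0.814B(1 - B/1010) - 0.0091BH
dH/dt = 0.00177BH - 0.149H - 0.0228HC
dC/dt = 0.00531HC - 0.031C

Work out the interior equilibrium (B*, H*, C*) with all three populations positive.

B* ≈ 944, H* ≈ 5.84, C* ≈ 66.8

From dC/dt = 0: 0.00531H* = 0.031, so H* = 5.84.
From dB/dt = 0: 0.814(1 - B*/1010) = 0.0091·5.84, giving B* = 1010·(1 - 0.0653) = 944.
From dH/dt = 0: 0.00177·944 - 0.149 = 0.0228C*, so C* = 1.52/0.0228 = 66.8.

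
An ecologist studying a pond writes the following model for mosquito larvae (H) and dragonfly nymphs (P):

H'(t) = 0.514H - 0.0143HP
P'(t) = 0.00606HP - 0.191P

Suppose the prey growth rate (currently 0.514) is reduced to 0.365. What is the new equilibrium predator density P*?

P* ≈ 25.5

At the interior fixed point, setting dH/dt = 0 with H > 0 fixes P* = (prey growth rate)/(HP coefficient) — independent of the other coefficients.
With the change, P* = 0.365/0.0143 = 25.5; it falls from 35.9.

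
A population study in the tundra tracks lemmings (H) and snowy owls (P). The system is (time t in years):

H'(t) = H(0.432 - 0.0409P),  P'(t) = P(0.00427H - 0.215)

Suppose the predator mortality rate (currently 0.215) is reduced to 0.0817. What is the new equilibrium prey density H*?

H* ≈ 19.1

At the interior fixed point, setting dP/dt = 0 with P > 0 fixes H* = (predator death rate)/(HP coefficient) — independent of the other coefficients.
With the change, H* = 0.0817/0.00427 = 19.1; it falls from 50.4.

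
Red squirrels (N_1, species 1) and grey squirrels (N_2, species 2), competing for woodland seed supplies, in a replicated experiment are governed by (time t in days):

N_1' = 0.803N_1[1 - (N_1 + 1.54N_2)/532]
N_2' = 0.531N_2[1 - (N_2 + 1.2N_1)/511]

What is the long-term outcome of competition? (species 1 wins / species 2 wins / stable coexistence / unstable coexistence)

unstable coexistence (outcome depends on initial conditions)

Compare the nullcline intercepts: K1/α12 = 532/1.54 = 345 < K2 = 511; K2/α21 = 511/1.2 = 426 < K1 = 532.
Since both are reversed, neither can invade when rare; the interior point is a saddle.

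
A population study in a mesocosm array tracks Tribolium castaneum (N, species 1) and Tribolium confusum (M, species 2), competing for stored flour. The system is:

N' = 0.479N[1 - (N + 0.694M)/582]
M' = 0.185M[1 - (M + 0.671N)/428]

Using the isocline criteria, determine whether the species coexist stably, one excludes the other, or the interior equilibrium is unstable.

stable coexistence

Compare the nullcline intercepts: K1/α12 = 582/0.694 = 839 > K2 = 428; K2/α21 = 428/0.671 = 638 > K1 = 582.
Since both inequalities hold, each species can invade when rare, so the interior equilibrium is stable.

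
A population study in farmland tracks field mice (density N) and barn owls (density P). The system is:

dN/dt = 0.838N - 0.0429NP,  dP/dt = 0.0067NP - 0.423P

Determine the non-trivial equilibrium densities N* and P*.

N* ≈ 63.1, P* ≈ 19.5

Set dP/dt = 0 with P > 0: 0.0067N - 0.423 = 0, so N* = 0.423/0.0067 = 63.1.
Set dN/dt = 0 with N > 0: 0.838 - 0.0429P = 0, so P* = 0.838/0.0429 = 19.5.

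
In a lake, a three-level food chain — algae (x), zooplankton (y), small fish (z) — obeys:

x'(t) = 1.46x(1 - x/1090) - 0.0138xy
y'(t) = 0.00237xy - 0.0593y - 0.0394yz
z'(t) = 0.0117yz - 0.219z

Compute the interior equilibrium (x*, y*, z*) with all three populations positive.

x* ≈ 897, y* ≈ 18.7, z* ≈ 52.5

From dz/dt = 0: 0.0117y* = 0.219, so y* = 18.7.
From dx/dt = 0: 1.46(1 - x*/1090) = 0.0138·18.7, giving x* = 1090·(1 - 0.177) = 897.
From dy/dt = 0: 0.00237·897 - 0.0593 = 0.0394z*, so z* = 2.07/0.0394 = 52.5.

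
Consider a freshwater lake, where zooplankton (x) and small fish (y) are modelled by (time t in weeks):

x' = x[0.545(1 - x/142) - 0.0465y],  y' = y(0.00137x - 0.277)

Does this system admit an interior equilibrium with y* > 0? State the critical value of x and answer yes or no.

Threshold x = 202; K < 202, so no, the predator goes extinct.

The predator equation gives dy/dt > 0 only when x > 0.277/0.00137 = 202.
Without the predator, x → K = 142. Since 142 < 202, the predator cannot invade.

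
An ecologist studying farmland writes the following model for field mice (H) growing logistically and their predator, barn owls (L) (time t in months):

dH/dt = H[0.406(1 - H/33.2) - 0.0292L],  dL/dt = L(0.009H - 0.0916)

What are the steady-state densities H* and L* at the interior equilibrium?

H* ≈ 10.2, L* ≈ 9.64

From dL/dt = 0 with L > 0: 0.009H* = 0.0916, so H* = 10.2.
Substitute into dH/dt = 0: 0.406(1 - 10.2/33.2) = 0.0292L*.
The bracket is 0.693, giving L* = 0.282/0.0292 = 9.64.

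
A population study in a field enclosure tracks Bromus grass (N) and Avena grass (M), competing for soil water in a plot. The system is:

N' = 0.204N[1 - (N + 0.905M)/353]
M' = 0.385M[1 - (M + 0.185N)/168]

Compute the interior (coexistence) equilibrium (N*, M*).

N* ≈ 241, M* ≈ 123

Setting both brackets to zero gives the nullclines N + 0.905M = 353 and 0.185N + M = 168.
Substituting M = 168 - 0.185N into the first: N(1 - 0.905·0.185) = 353 - 0.905·168.
So N* = 201/0.833 = 241, and then M* = 168 - 0.185·241 = 123.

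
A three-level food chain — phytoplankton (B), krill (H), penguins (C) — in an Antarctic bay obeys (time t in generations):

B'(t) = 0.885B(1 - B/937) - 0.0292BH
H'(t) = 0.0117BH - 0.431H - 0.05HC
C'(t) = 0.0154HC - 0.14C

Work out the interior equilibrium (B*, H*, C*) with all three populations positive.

From dC/dt = 0: 0.0154H* = 0.14, so H* = 9.09.
From dB/dt = 0: 0.885(1 - B*/937) = 0.0292·9.09, giving B* = 937·(1 - 0.3) = 656.
From dH/dt = 0: 0.0117·656 - 0.431 = 0.05C*, so C* = 7.24/0.05 = 145.

B* ≈ 656, H* ≈ 9.09, C* ≈ 145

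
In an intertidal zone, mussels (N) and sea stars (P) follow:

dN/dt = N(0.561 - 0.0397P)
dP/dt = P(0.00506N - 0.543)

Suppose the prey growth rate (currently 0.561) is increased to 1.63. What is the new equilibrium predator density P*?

P* ≈ 41.1

At the interior fixed point, setting dN/dt = 0 with N > 0 fixes P* = (prey growth rate)/(NP coefficient) — independent of the other coefficients.
With the change, P* = 1.63/0.0397 = 41.1; it rises from 14.1.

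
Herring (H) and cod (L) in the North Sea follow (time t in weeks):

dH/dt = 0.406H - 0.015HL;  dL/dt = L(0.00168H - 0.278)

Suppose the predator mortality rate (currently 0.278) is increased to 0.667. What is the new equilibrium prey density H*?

At the interior fixed point, setting dL/dt = 0 with L > 0 fixes H* = (predator death rate)/(HL coefficient) — independent of the other coefficients.
With the change, H* = 0.667/0.00168 = 397; it rises from 165.

H* ≈ 397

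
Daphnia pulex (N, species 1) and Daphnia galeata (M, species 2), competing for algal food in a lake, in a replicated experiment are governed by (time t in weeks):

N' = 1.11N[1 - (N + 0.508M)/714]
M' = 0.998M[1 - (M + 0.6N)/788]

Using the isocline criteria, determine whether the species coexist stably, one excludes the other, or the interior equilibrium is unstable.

Compare the nullcline intercepts: K1/α12 = 714/0.508 = 1410 > K2 = 788; K2/α21 = 788/0.6 = 1310 > K1 = 714.
Since both inequalities hold, each species can invade when rare, so the interior equilibrium is stable.

stable coexistence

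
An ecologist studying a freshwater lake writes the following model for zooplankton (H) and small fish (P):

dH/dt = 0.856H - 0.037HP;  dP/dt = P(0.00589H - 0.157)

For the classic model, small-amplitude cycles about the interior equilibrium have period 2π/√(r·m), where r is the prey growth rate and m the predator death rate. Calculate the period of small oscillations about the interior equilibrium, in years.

T ≈ 17.1 years

Here r = 0.856 and m = 0.157, so r·m = 0.134.
ω = √0.134 = 0.367 per year, hence T = 2π/ω ≈ 17.1 years.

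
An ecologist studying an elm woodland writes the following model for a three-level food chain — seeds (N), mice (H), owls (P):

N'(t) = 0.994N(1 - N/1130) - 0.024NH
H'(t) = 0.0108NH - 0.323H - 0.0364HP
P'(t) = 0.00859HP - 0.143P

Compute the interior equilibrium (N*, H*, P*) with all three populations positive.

From dP/dt = 0: 0.00859H* = 0.143, so H* = 16.6.
From dN/dt = 0: 0.994(1 - N*/1130) = 0.024·16.6, giving N* = 1130·(1 - 0.402) = 676.
From dH/dt = 0: 0.0108·676 - 0.323 = 0.0364P*, so P* = 6.98/0.0364 = 192.

N* ≈ 676, H* ≈ 16.6, P* ≈ 192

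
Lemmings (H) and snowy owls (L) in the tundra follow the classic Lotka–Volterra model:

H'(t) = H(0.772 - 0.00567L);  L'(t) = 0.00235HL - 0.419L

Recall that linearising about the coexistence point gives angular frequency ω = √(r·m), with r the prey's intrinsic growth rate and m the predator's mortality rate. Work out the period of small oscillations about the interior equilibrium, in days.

Here r = 0.772 and m = 0.419, so r·m = 0.323.
ω = √0.323 = 0.569 per day, hence T = 2π/ω ≈ 11 days.

T ≈ 11 days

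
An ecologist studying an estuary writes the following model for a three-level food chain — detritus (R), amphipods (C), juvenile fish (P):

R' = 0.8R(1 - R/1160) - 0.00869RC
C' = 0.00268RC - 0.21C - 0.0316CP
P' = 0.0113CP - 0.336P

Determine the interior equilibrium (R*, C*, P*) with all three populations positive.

From dP/dt = 0: 0.0113C* = 0.336, so C* = 29.7.
From dR/dt = 0: 0.8(1 - R*/1160) = 0.00869·29.7, giving R* = 1160·(1 - 0.323) = 785.
From dC/dt = 0: 0.00268·785 - 0.21 = 0.0316P*, so P* = 1.89/0.0316 = 60.

R* ≈ 785, C* ≈ 29.7, P* ≈ 60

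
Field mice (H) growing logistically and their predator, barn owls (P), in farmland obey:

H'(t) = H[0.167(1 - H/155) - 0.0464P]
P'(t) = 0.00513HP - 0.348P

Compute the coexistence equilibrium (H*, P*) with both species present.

From dP/dt = 0 with P > 0: 0.00513H* = 0.348, so H* = 67.8.
Substitute into dH/dt = 0: 0.167(1 - 67.8/155) = 0.0464P*.
The bracket is 0.562, giving P* = 0.0939/0.0464 = 2.02.

H* ≈ 67.8, P* ≈ 2.02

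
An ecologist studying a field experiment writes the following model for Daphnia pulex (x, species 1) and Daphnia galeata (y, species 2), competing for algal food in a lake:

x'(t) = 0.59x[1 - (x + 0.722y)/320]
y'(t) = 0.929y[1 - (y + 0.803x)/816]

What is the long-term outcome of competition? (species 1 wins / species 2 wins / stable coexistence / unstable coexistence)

Compare the nullcline intercepts: K1/α12 = 320/0.722 = 443 < K2 = 816; K2/α21 = 816/0.803 = 1020 > K1 = 320.
Since the inequalities point opposite ways, species 2 can invade but species 1 cannot.

species 2 excludes species 1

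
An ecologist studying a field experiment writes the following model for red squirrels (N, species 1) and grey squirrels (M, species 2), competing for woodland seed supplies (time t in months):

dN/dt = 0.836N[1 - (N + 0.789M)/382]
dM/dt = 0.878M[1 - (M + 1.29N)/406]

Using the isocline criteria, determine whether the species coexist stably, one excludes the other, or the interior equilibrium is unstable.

species 1 excludes species 2

Compare the nullcline intercepts: K1/α12 = 382/0.789 = 484 > K2 = 406; K2/α21 = 406/1.29 = 315 < K1 = 382.
Since the inequalities point opposite ways, species 1 can invade but species 2 cannot.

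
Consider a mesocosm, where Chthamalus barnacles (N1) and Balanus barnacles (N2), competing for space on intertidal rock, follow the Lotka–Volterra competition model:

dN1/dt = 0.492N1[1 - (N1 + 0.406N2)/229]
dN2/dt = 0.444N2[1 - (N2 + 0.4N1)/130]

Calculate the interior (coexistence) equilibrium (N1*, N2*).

N1* ≈ 210, N2* ≈ 45.8

Setting both brackets to zero gives the nullclines N1 + 0.406N2 = 229 and 0.4N1 + N2 = 130.
Substituting N2 = 130 - 0.4N1 into the first: N1(1 - 0.406·0.4) = 229 - 0.406·130.
So N1* = 176/0.838 = 210, and then N2* = 130 - 0.4·210 = 45.8.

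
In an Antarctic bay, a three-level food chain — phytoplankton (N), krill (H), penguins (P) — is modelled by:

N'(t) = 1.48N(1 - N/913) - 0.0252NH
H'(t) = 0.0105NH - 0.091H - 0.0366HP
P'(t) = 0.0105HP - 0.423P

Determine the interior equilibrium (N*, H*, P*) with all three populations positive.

N* ≈ 287, H* ≈ 40.3, P* ≈ 79.8

From dP/dt = 0: 0.0105H* = 0.423, so H* = 40.3.
From dN/dt = 0: 1.48(1 - N*/913) = 0.0252·40.3, giving N* = 913·(1 - 0.686) = 287.
From dH/dt = 0: 0.0105·287 - 0.091 = 0.0366P*, so P* = 2.92/0.0366 = 79.8.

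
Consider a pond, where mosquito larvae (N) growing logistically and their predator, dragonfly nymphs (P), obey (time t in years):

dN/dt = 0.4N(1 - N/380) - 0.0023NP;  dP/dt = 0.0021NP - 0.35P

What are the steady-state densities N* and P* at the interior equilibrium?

N* ≈ 167, P* ≈ 97.6

From dP/dt = 0 with P > 0: 0.0021N* = 0.35, so N* = 167.
Substitute into dN/dt = 0: 0.4(1 - 167/380) = 0.0023P*.
The bracket is 0.561, giving P* = 0.225/0.0023 = 97.6.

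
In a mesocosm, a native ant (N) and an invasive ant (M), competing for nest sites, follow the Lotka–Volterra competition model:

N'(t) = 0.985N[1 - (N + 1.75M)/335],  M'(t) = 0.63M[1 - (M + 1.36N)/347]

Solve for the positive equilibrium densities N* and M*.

N* ≈ 197, M* ≈ 78.7

Setting both brackets to zero gives the nullclines N + 1.75M = 335 and 1.36N + M = 347.
Substituting M = 347 - 1.36N into the first: N(1 - 1.75·1.36) = 335 - 1.75·347.
So N* = -272/-1.38 = 197, and then M* = 347 - 1.36·197 = 78.7.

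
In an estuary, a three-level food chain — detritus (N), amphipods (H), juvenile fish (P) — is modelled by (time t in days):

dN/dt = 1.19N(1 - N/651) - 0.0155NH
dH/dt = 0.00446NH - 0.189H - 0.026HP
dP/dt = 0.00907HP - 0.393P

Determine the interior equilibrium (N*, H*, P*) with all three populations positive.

N* ≈ 284, H* ≈ 43.3, P* ≈ 41.4

From dP/dt = 0: 0.00907H* = 0.393, so H* = 43.3.
From dN/dt = 0: 1.19(1 - N*/651) = 0.0155·43.3, giving N* = 651·(1 - 0.564) = 284.
From dH/dt = 0: 0.00446·284 - 0.189 = 0.026P*, so P* = 1.08/0.026 = 41.4.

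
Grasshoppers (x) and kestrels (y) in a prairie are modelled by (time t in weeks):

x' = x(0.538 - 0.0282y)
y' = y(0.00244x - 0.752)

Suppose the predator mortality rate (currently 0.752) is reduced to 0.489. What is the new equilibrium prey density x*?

x* ≈ 200

At the interior fixed point, setting dy/dt = 0 with y > 0 fixes x* = (predator death rate)/(xy coefficient) — independent of the other coefficients.
With the change, x* = 0.489/0.00244 = 200; it falls from 308.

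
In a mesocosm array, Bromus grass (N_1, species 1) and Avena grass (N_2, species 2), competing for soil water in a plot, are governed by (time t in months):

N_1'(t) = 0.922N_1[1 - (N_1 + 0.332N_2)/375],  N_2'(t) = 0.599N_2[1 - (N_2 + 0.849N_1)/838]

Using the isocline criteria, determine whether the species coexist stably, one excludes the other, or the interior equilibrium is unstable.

Compare the nullcline intercepts: K1/α12 = 375/0.332 = 1130 > K2 = 838; K2/α21 = 838/0.849 = 987 > K1 = 375.
Since both inequalities hold, each species can invade when rare, so the interior equilibrium is stable.

stable coexistence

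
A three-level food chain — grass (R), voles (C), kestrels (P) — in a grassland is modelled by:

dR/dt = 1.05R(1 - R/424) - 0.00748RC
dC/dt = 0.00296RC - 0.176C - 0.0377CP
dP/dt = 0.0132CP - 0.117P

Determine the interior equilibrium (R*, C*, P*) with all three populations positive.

R* ≈ 397, C* ≈ 8.86, P* ≈ 26.5

From dP/dt = 0: 0.0132C* = 0.117, so C* = 8.86.
From dR/dt = 0: 1.05(1 - R*/424) = 0.00748·8.86, giving R* = 424·(1 - 0.0631) = 397.
From dC/dt = 0: 0.00296·397 - 0.176 = 0.0377P*, so P* = 1/0.0377 = 26.5.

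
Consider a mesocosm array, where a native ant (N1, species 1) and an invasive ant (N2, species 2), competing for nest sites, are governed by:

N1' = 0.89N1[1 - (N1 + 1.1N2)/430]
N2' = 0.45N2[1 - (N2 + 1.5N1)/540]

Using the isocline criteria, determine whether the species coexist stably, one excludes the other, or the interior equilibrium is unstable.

unstable coexistence (outcome depends on initial conditions)

Compare the nullcline intercepts: K1/α12 = 430/1.1 = 391 < K2 = 540; K2/α21 = 540/1.5 = 360 < K1 = 430.
Since both are reversed, neither can invade when rare; the interior point is a saddle.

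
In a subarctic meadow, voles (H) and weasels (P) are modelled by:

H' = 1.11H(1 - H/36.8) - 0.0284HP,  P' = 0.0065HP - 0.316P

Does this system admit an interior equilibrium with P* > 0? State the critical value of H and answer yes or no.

The predator equation gives dP/dt > 0 only when H > 0.316/0.0065 = 48.6.
Without the predator, H → K = 36.8. Since 36.8 < 48.6, the predator cannot invade.

Threshold H = 48.6; K < 48.6, so no, the predator goes extinct.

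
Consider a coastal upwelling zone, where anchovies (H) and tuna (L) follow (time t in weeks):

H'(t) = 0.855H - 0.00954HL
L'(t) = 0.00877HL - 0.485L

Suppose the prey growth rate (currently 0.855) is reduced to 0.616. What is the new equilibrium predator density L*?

At the interior fixed point, setting dH/dt = 0 with H > 0 fixes L* = (prey growth rate)/(HL coefficient) — independent of the other coefficients.
With the change, L* = 0.616/0.00954 = 64.6; it falls from 89.6.

L* ≈ 64.6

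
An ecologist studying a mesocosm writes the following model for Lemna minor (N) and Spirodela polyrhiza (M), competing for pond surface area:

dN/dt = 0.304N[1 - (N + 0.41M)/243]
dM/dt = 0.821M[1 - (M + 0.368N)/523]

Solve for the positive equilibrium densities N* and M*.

N* ≈ 33.6, M* ≈ 511

Setting both brackets to zero gives the nullclines N + 0.41M = 243 and 0.368N + M = 523.
Substituting M = 523 - 0.368N into the first: N(1 - 0.41·0.368) = 243 - 0.41·523.
So N* = 28.6/0.849 = 33.6, and then M* = 523 - 0.368·33.6 = 511.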